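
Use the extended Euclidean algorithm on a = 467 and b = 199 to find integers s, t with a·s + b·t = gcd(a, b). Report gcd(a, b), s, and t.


Euclidean algorithm on (467, 199) — divide until remainder is 0:
  467 = 2 · 199 + 69
  199 = 2 · 69 + 61
  69 = 1 · 61 + 8
  61 = 7 · 8 + 5
  8 = 1 · 5 + 3
  5 = 1 · 3 + 2
  3 = 1 · 2 + 1
  2 = 2 · 1 + 0
gcd(467, 199) = 1.
Track Bezout coefficients alongside the remainders: start with r₀ = 467 = a·1 + b·0 (s = 1, t = 0) and r₁ = 199 = a·0 + b·1 (s = 0, t = 1); each new remainder r_{k+1} = r_{k-1} − q_k·r_k inherits s_{k+1} = s_{k-1} − q_k·s_k, t_{k+1} = t_{k-1} − q_k·t_k, so r_k = a·s_k + b·t_k at every step:
  q = 2: r = 69, s = 1 − 2·0 = 1, t = 0 − 2·1 = -2  (check: 467·1 + 199·(-2) = 69)
  q = 2: r = 61, s = 0 − 2·1 = -2, t = 1 − 2·(-2) = 5  (check: 467·(-2) + 199·5 = 61)
  q = 1: r = 8, s = 1 − 1·(-2) = 3, t = -2 − 1·5 = -7  (check: 467·3 + 199·(-7) = 8)
  q = 7: r = 5, s = -2 − 7·3 = -23, t = 5 − 7·(-7) = 54  (check: 467·(-23) + 199·54 = 5)
  q = 1: r = 3, s = 3 − 1·(-23) = 26, t = -7 − 1·54 = -61  (check: 467·26 + 199·(-61) = 3)
  q = 1: r = 2, s = -23 − 1·26 = -49, t = 54 − 1·(-61) = 115  (check: 467·(-49) + 199·115 = 2)
  q = 1: r = 1, s = 26 − 1·(-49) = 75, t = -61 − 1·115 = -176  (check: 467·75 + 199·(-176) = 1)
The row with r = 1 (the gcd) gives the Bezout coefficients s = 75, t = -176.
Result: 467 · (75) + 199 · (-176) = 1.

gcd(467, 199) = 1; s = 75, t = -176 (check: 467·75 + 199·(-176) = 1).


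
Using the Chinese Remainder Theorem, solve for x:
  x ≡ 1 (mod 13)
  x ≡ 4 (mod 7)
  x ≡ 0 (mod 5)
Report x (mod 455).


Moduli 13, 7, 5 are pairwise coprime; by CRT there is a unique solution modulo M = 13 · 7 · 5 = 455.
Solve pairwise, accumulating the modulus:
  Start with x ≡ 1 (mod 13).
  Combine with x ≡ 4 (mod 7): since gcd(13, 7) = 1, we get a unique residue mod 91.
    Write x = 1 + 13·t and substitute into x ≡ 4 (mod 7): 13·t ≡ 4 − 1 = 3 (mod 7).
    Reduce coefficients mod 7: 6·t ≡ 3 (mod 7).
    The inverse of 6 mod 7 is 6 (since 6·6 = 36 = 5·7 + 1), so t ≡ 6·3 = 18 ≡ 4 (mod 7).
    Then x = 1 + 13·4 = 53, valid modulo lcm(13, 7) = 91: x ≡ 53 (mod 91).
  Combine with x ≡ 0 (mod 5): since gcd(91, 5) = 1, we get a unique residue mod 455.
    Write x = 53 + 91·t and substitute into x ≡ 0 (mod 5): 91·t ≡ 0 − 53 = -53 (mod 5).
    Reduce coefficients mod 5: 1·t ≡ 2 (mod 5).
    So t ≡ 2 (mod 5).
    Then x = 53 + 91·2 = 235, valid modulo lcm(91, 5) = 455: x ≡ 235 (mod 455).
Verify: 235 mod 13 = 1 ✓, 235 mod 7 = 4 ✓, 235 mod 5 = 0 ✓.

x ≡ 235 (mod 455).


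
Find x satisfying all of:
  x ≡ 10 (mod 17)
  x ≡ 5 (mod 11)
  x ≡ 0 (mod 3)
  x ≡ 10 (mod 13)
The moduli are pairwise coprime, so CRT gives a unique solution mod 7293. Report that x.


Product of moduli M = 17 · 11 · 3 · 13 = 7293.
Merge one congruence at a time:
  Start: x ≡ 10 (mod 17).
  Combine with x ≡ 5 (mod 11); new modulus lcm = 187.
    Write x = 10 + 17·t and substitute into x ≡ 5 (mod 11): 17·t ≡ 5 − 10 = -5 (mod 11).
    Reduce coefficients mod 11: 6·t ≡ 6 (mod 11).
    The inverse of 6 mod 11 is 2 (since 6·2 = 12 = 1·11 + 1), so t ≡ 2·6 = 12 ≡ 1 (mod 11).
    Then x = 10 + 17·1 = 27, valid modulo lcm(17, 11) = 187: x ≡ 27 (mod 187).
  Combine with x ≡ 0 (mod 3); new modulus lcm = 561.
    Write x = 27 + 187·t and substitute into x ≡ 0 (mod 3): 187·t ≡ 0 − 27 = -27 (mod 3).
    Reduce coefficients mod 3: 1·t ≡ 0 (mod 3).
    So t ≡ 0 (mod 3).
    Then x = 27 + 187·0 = 27, valid modulo lcm(187, 3) = 561: x ≡ 27 (mod 561).
  Combine with x ≡ 10 (mod 13); new modulus lcm = 7293.
    Write x = 27 + 561·t and substitute into x ≡ 10 (mod 13): 561·t ≡ 10 − 27 = -17 (mod 13).
    Reduce coefficients mod 13: 2·t ≡ 9 (mod 13).
    The inverse of 2 mod 13 is 7 (since 2·7 = 14 = 1·13 + 1), so t ≡ 7·9 = 63 ≡ 11 (mod 13).
    Then x = 27 + 561·11 = 6198, valid modulo lcm(561, 13) = 7293: x ≡ 6198 (mod 7293).
Verify against each original: 6198 mod 17 = 10, 6198 mod 11 = 5, 6198 mod 3 = 0, 6198 mod 13 = 10.

x ≡ 6198 (mod 7293).


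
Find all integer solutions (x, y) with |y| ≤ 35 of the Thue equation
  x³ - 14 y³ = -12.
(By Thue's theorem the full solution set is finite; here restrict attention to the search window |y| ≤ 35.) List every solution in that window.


The equation is x³ - 14y³ = -12. For fixed y, x³ = 14·y³ − 12, so a solution requires the RHS to be a perfect cube.
Strategy: iterate y from -35 to 35, compute RHS = 14·y³ − 12, and check whether it is a (positive or negative) perfect cube.
Check small values of y:
  y = 0: RHS = -12 is not a perfect cube.
  y = 1: RHS = 2 is not a perfect cube.
  y = -1: RHS = -26 is not a perfect cube.
  y = 2: RHS = 100 is not a perfect cube.
  y = -2: RHS = -124 is not a perfect cube.
  y = 3: RHS = 366 is not a perfect cube.
  y = -3: RHS = -390 is not a perfect cube.
Continuing the search up to |y| = 35 finds no solutions either.
No (x, y) in the scanned range satisfies the equation.

No integer solutions with |y| ≤ 35.


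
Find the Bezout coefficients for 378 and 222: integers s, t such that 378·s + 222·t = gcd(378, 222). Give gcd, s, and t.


Euclidean algorithm on (378, 222) — divide until remainder is 0:
  378 = 1 · 222 + 156
  222 = 1 · 156 + 66
  156 = 2 · 66 + 24
  66 = 2 · 24 + 18
  24 = 1 · 18 + 6
  18 = 3 · 6 + 0
gcd(378, 222) = 6.
Track Bezout coefficients alongside the remainders: start with r₀ = 378 = a·1 + b·0 (s = 1, t = 0) and r₁ = 222 = a·0 + b·1 (s = 0, t = 1); each new remainder r_{k+1} = r_{k-1} − q_k·r_k inherits s_{k+1} = s_{k-1} − q_k·s_k, t_{k+1} = t_{k-1} − q_k·t_k, so r_k = a·s_k + b·t_k at every step:
  q = 1: r = 156, s = 1 − 1·0 = 1, t = 0 − 1·1 = -1  (check: 378·1 + 222·(-1) = 156)
  q = 1: r = 66, s = 0 − 1·1 = -1, t = 1 − 1·(-1) = 2  (check: 378·(-1) + 222·2 = 66)
  q = 2: r = 24, s = 1 − 2·(-1) = 3, t = -1 − 2·2 = -5  (check: 378·3 + 222·(-5) = 24)
  q = 2: r = 18, s = -1 − 2·3 = -7, t = 2 − 2·(-5) = 12  (check: 378·(-7) + 222·12 = 18)
  q = 1: r = 6, s = 3 − 1·(-7) = 10, t = -5 − 1·12 = -17  (check: 378·10 + 222·(-17) = 6)
The row with r = 6 (the gcd) gives the Bezout coefficients s = 10, t = -17.
Result: 378 · (10) + 222 · (-17) = 6.

gcd(378, 222) = 6; s = 10, t = -17 (check: 378·10 + 222·(-17) = 6).


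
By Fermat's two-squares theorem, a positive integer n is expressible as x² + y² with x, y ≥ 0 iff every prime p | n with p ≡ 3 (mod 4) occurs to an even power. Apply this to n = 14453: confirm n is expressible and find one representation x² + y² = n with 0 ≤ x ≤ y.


Step 1: Factor n = 14453 = 97 · 149.
Step 2: Check the mod-4 condition on each prime factor: 97 ≡ 1 (mod 4), exponent 1; 149 ≡ 1 (mod 4), exponent 1.
All primes ≡ 3 (mod 4) appear to even exponent (or don't appear), so by the two-squares theorem n IS expressible as a sum of two squares.
Step 3: Build a representation. Here n = 97 · 149 is a product of primes ≡ 1 (mod 4). Each prime p ≡ 1 (mod 4) is itself a sum of two squares; find a² by testing p − a² for a perfect square:
  97: 97 − 1² = 96, 97 − 2² = 93, 97 − 3² = 88, 97 − 4² = 81 = 9² ⇒ 97 = 4² + 9².
  149: 149 − 1² = 148, 149 − 2² = 145, 149 − 3² = 140, 149 − 4² = 133, 149 − 5² = 124, 149 − 6² = 113, 149 − 7² = 100 = 10² ⇒ 149 = 7² + 10².
  Combine using the Brahmagupta–Fibonacci identity (a² + b²)(c² + d²) = (ac − bd)² + (ad + bc)² = (ac + bd)² + (ad − bc)²:
  97 · 149 = 14453: from (4² + 9²)(7² + 10²), take (4·7 − 9·10, 4·10 + 9·7) = (28 − 90, 40 + 63) = (-62, 103); dropping signs (only squares matter) gives (62, 103); check 62² + 103² = 3844 + 10609 = 14453 ✓.
Step 4: Order so x ≤ y and verify: 62² + 103² = 3844 + 10609 = 14453 = n. ✓

n = 14453 = 62² + 103² (one valid representation with x ≤ y).


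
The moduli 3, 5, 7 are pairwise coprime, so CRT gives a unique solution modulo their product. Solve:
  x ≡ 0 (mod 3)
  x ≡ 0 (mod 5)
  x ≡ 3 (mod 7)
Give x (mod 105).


Moduli 3, 5, 7 are pairwise coprime; by CRT there is a unique solution modulo M = 3 · 5 · 7 = 105.
Solve pairwise, accumulating the modulus:
  Start with x ≡ 0 (mod 3).
  Combine with x ≡ 0 (mod 5): since gcd(3, 5) = 1, we get a unique residue mod 15.
    Write x = 0 + 3·t and substitute into x ≡ 0 (mod 5): 3·t ≡ 0 − 0 = 0 (mod 5).
    The inverse of 3 mod 5 is 2 (since 3·2 = 6 = 1·5 + 1), so t ≡ 2·0 = 0 ≡ 0 (mod 5).
    Then x = 0 + 3·0 = 0, valid modulo lcm(3, 5) = 15: x ≡ 0 (mod 15).
  Combine with x ≡ 3 (mod 7): since gcd(15, 7) = 1, we get a unique residue mod 105.
    Write x = 0 + 15·t and substitute into x ≡ 3 (mod 7): 15·t ≡ 3 − 0 = 3 (mod 7).
    Reduce coefficients mod 7: 1·t ≡ 3 (mod 7).
    So t ≡ 3 (mod 7).
    Then x = 0 + 15·3 = 45, valid modulo lcm(15, 7) = 105: x ≡ 45 (mod 105).
Verify: 45 mod 3 = 0 ✓, 45 mod 5 = 0 ✓, 45 mod 7 = 3 ✓.

x ≡ 45 (mod 105).


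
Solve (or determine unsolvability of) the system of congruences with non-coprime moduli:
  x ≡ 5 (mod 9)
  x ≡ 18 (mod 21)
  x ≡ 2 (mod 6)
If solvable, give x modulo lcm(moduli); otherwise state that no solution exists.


Moduli 9, 21, 6 are not pairwise coprime, so CRT works modulo lcm(m_i) when all pairwise compatibility conditions hold.
Pairwise compatibility: gcd(m_i, m_j) must divide a_i - a_j for every pair.
Merge one congruence at a time:
  Start: x ≡ 5 (mod 9).
  Combine with x ≡ 18 (mod 21): gcd(9, 21) = 3, and 18 - 5 = 13 is NOT divisible by 3.
    ⇒ system is inconsistent (no integer solution).

No solution (the system is inconsistent).


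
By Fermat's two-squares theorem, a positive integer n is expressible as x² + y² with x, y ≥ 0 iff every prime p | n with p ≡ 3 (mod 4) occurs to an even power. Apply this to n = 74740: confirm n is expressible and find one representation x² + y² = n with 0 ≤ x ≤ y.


Step 1: Factor n = 74740 = 2^2 · 5 · 37 · 101.
Step 2: Check the mod-4 condition on each prime factor: 2 = 2 (special); 5 ≡ 1 (mod 4), exponent 1; 37 ≡ 1 (mod 4), exponent 1; 101 ≡ 1 (mod 4), exponent 1.
All primes ≡ 3 (mod 4) appear to even exponent (or don't appear), so by the two-squares theorem n IS expressible as a sum of two squares.
Step 3: Build a representation. Group n = k² · m with k = 2 and m = 5 · 37 · 101 = 18685 (a product of primes ≡ 1 (mod 4)); a representation of m scales to one of n via (k·x)² + (k·y)² = k²(x² + y²). Each prime p ≡ 1 (mod 4) is itself a sum of two squares; find a² by testing p − a² for a perfect square:
  5: 5 − 1² = 4 = 2² ⇒ 5 = 1² + 2².
  37: 37 − 1² = 36 = 6² ⇒ 37 = 1² + 6².
  101: 101 − 1² = 100 = 10² ⇒ 101 = 1² + 10².
  Combine using the Brahmagupta–Fibonacci identity (a² + b²)(c² + d²) = (ac − bd)² + (ad + bc)² = (ac + bd)² + (ad − bc)²:
  5 · 37 = 185: from (1² + 2²)(1² + 6²), take (1·1 − 2·6, 1·6 + 2·1) = (1 − 12, 6 + 2) = (-11, 8); dropping signs (only squares matter) gives (11, 8); check 11² + 8² = 121 + 64 = 185 ✓.
  185 · 101 = 18685: from (11² + 8²)(1² + 10²), take (11·1 − 8·10, 11·10 + 8·1) = (11 − 80, 110 + 8) = (-69, 118); dropping signs (only squares matter) gives (69, 118); check 69² + 118² = 4761 + 13924 = 18685 ✓.
  Scale by k = 2: (2·69, 2·118) = (138, 236).
Step 4: Order so x ≤ y and verify: 138² + 236² = 19044 + 55696 = 74740 = n. ✓

n = 74740 = 138² + 236² (one valid representation with x ≤ y).


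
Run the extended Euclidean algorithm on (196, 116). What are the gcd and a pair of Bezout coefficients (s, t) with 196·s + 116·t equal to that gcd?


Euclidean algorithm on (196, 116) — divide until remainder is 0:
  196 = 1 · 116 + 80
  116 = 1 · 80 + 36
  80 = 2 · 36 + 8
  36 = 4 · 8 + 4
  8 = 2 · 4 + 0
gcd(196, 116) = 4.
Track Bezout coefficients alongside the remainders: start with r₀ = 196 = a·1 + b·0 (s = 1, t = 0) and r₁ = 116 = a·0 + b·1 (s = 0, t = 1); each new remainder r_{k+1} = r_{k-1} − q_k·r_k inherits s_{k+1} = s_{k-1} − q_k·s_k, t_{k+1} = t_{k-1} − q_k·t_k, so r_k = a·s_k + b·t_k at every step:
  q = 1: r = 80, s = 1 − 1·0 = 1, t = 0 − 1·1 = -1  (check: 196·1 + 116·(-1) = 80)
  q = 1: r = 36, s = 0 − 1·1 = -1, t = 1 − 1·(-1) = 2  (check: 196·(-1) + 116·2 = 36)
  q = 2: r = 8, s = 1 − 2·(-1) = 3, t = -1 − 2·2 = -5  (check: 196·3 + 116·(-5) = 8)
  q = 4: r = 4, s = -1 − 4·3 = -13, t = 2 − 4·(-5) = 22  (check: 196·(-13) + 116·22 = 4)
The row with r = 4 (the gcd) gives the Bezout coefficients s = -13, t = 22.
Result: 196 · (-13) + 116 · (22) = 4.

gcd(196, 116) = 4; s = -13, t = 22 (check: 196·(-13) + 116·22 = 4).


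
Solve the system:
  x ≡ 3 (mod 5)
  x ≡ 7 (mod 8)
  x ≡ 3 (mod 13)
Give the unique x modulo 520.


Moduli 5, 8, 13 are pairwise coprime; by CRT there is a unique solution modulo M = 5 · 8 · 13 = 520.
Solve pairwise, accumulating the modulus:
  Start with x ≡ 3 (mod 5).
  Combine with x ≡ 7 (mod 8): since gcd(5, 8) = 1, we get a unique residue mod 40.
    Write x = 3 + 5·t and substitute into x ≡ 7 (mod 8): 5·t ≡ 7 − 3 = 4 (mod 8).
    The inverse of 5 mod 8 is 5 (since 5·5 = 25 = 3·8 + 1), so t ≡ 5·4 = 20 ≡ 4 (mod 8).
    Then x = 3 + 5·4 = 23, valid modulo lcm(5, 8) = 40: x ≡ 23 (mod 40).
  Combine with x ≡ 3 (mod 13): since gcd(40, 13) = 1, we get a unique residue mod 520.
    Write x = 23 + 40·t and substitute into x ≡ 3 (mod 13): 40·t ≡ 3 − 23 = -20 (mod 13).
    Reduce coefficients mod 13: 1·t ≡ 6 (mod 13).
    So t ≡ 6 (mod 13).
    Then x = 23 + 40·6 = 263, valid modulo lcm(40, 13) = 520: x ≡ 263 (mod 520).
Verify: 263 mod 5 = 3 ✓, 263 mod 8 = 7 ✓, 263 mod 13 = 3 ✓.

x ≡ 263 (mod 520).


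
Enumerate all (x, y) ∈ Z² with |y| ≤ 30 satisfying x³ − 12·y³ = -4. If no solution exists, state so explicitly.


The equation is x³ - 12y³ = -4. For fixed y, x³ = 12·y³ − 4, so a solution requires the RHS to be a perfect cube.
Strategy: iterate y from -30 to 30, compute RHS = 12·y³ − 4, and check whether it is a (positive or negative) perfect cube.
Check small values of y:
  y = 0: RHS = -4 is not a perfect cube.
  y = 1: RHS = 8 = (2)³ ⇒ x = 2 works.
  y = -1: RHS = -16 is not a perfect cube.
  y = 2: RHS = 92 is not a perfect cube.
  y = -2: RHS = -100 is not a perfect cube.
  y = 3: RHS = 320 is not a perfect cube.
  y = -3: RHS = -328 is not a perfect cube.
Continuing the search up to |y| = 30 finds no further solutions beyond those listed.
Collected solutions: (2, 1).

Solutions (with |y| ≤ 30): (2, 1).


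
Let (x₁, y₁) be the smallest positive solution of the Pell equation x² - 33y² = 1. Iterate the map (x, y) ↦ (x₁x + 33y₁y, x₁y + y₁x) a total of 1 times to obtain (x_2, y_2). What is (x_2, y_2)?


Step 1: Find the fundamental solution (x₁, y₁) of x² - 33y² = 1.
  Expand √33 as a continued fraction. a₀ = ⌊√33⌋ = 5; iterate m_{k+1} = d_k·a_k − m_k, d_{k+1} = (33 − m_{k+1}²)/d_k, a_{k+1} = ⌊(a₀ + m_{k+1})/d_{k+1}⌋ (starting m₀ = 0, d₀ = 1), with convergents p_k = a_k·p_{k-1} + p_{k-2}, q_k = a_k·q_{k-1} + q_{k-2} (p₋₁ = 1, q₋₁ = 0):
  k = 0: a₀ = 5; p₀/q₀ = 5/1; p₀² − 33·q₀² = 25 − 33 = -8.
  k = 1: m = 5, d = 8, a = ⌊(5 + 5)/8⌋ = 1; p/q = (1·5 + 1)/(1·1 + 0) = 6/1; p² − 33·q² = 36 − 33 = 3.
  k = 2: m = 3, d = 3, a = ⌊(5 + 3)/3⌋ = 2; p/q = (2·6 + 5)/(2·1 + 1) = 17/3; p² − 33·q² = 289 − 297 = -8.
  k = 3: m = 3, d = 8, a = ⌊(5 + 3)/8⌋ = 1; p/q = (1·17 + 6)/(1·3 + 1) = 23/4; p² − 33·q² = 529 − 528 = 1.
  The first convergent with p² − 33·q² = 1 gives the fundamental solution (x₁, y₁) = (23, 4).
Step 2: Apply the recurrence (x_{n+1}, y_{n+1}) = (x₁x_n + 33y₁y_n, x₁y_n + y₁x_n) repeatedly.
  From (x_1, y_1) = (23, 4): x_2 = 23·23 + 33·4·4 = 1057; y_2 = 23·4 + 4·23 = 184.
Step 3: Verify x_2² - 33·y_2² = 1117249 - 1117248 = 1 (should be 1). ✓

(x_1, y_1) = (23, 4); (x_2, y_2) = (1057, 184).


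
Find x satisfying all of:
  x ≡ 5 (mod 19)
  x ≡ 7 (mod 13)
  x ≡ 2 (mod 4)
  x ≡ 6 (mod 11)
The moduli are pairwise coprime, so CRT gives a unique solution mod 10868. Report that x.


Product of moduli M = 19 · 13 · 4 · 11 = 10868.
Merge one congruence at a time:
  Start: x ≡ 5 (mod 19).
  Combine with x ≡ 7 (mod 13); new modulus lcm = 247.
    Write x = 5 + 19·t and substitute into x ≡ 7 (mod 13): 19·t ≡ 7 − 5 = 2 (mod 13).
    Reduce coefficients mod 13: 6·t ≡ 2 (mod 13).
    The inverse of 6 mod 13 is 11 (since 6·11 = 66 = 5·13 + 1), so t ≡ 11·2 = 22 ≡ 9 (mod 13).
    Then x = 5 + 19·9 = 176, valid modulo lcm(19, 13) = 247: x ≡ 176 (mod 247).
  Combine with x ≡ 2 (mod 4); new modulus lcm = 988.
    Write x = 176 + 247·t and substitute into x ≡ 2 (mod 4): 247·t ≡ 2 − 176 = -174 (mod 4).
    Reduce coefficients mod 4: 3·t ≡ 2 (mod 4).
    The inverse of 3 mod 4 is 3 (since 3·3 = 9 = 2·4 + 1), so t ≡ 3·2 = 6 ≡ 2 (mod 4).
    Then x = 176 + 247·2 = 670, valid modulo lcm(247, 4) = 988: x ≡ 670 (mod 988).
  Combine with x ≡ 6 (mod 11); new modulus lcm = 10868.
    Write x = 670 + 988·t and substitute into x ≡ 6 (mod 11): 988·t ≡ 6 − 670 = -664 (mod 11).
    Reduce coefficients mod 11: 9·t ≡ 7 (mod 11).
    The inverse of 9 mod 11 is 5 (since 9·5 = 45 = 4·11 + 1), so t ≡ 5·7 = 35 ≡ 2 (mod 11).
    Then x = 670 + 988·2 = 2646, valid modulo lcm(988, 11) = 10868: x ≡ 2646 (mod 10868).
Verify against each original: 2646 mod 19 = 5, 2646 mod 13 = 7, 2646 mod 4 = 2, 2646 mod 11 = 6.

x ≡ 2646 (mod 10868).


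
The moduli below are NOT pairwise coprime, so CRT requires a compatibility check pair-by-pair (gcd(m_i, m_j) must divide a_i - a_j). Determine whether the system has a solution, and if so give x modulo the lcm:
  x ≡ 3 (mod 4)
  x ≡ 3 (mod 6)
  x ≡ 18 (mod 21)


Moduli 4, 6, 21 are not pairwise coprime, so CRT works modulo lcm(m_i) when all pairwise compatibility conditions hold.
Pairwise compatibility: gcd(m_i, m_j) must divide a_i - a_j for every pair.
Merge one congruence at a time:
  Start: x ≡ 3 (mod 4).
  Combine with x ≡ 3 (mod 6): gcd(4, 6) = 2; 3 - 3 = 0, which IS divisible by 2, so compatible.
    Write x = 3 + 4·t and substitute into x ≡ 3 (mod 6): 4·t ≡ 3 − 3 = 0 (mod 6).
    Divide the congruence (and modulus) by g = 2: 2·t ≡ 0 (mod 3).
    The inverse of 2 mod 3 is 2 (since 2·2 = 4 = 1·3 + 1), so t ≡ 2·0 = 0 ≡ 0 (mod 3).
    Then x = 3 + 4·0 = 3, valid modulo lcm(4, 6) = 12: x ≡ 3 (mod 12).
  Combine with x ≡ 18 (mod 21): gcd(12, 21) = 3; 18 - 3 = 15, which IS divisible by 3, so compatible.
    Write x = 3 + 12·t and substitute into x ≡ 18 (mod 21): 12·t ≡ 18 − 3 = 15 (mod 21).
    Divide the congruence (and modulus) by g = 3: 4·t ≡ 5 (mod 7).
    The inverse of 4 mod 7 is 2 (since 4·2 = 8 = 1·7 + 1), so t ≡ 2·5 = 10 ≡ 3 (mod 7).
    Then x = 3 + 12·3 = 39, valid modulo lcm(12, 21) = 84: x ≡ 39 (mod 84).
Verify: 39 mod 4 = 3, 39 mod 6 = 3, 39 mod 21 = 18.

x ≡ 39 (mod 84).


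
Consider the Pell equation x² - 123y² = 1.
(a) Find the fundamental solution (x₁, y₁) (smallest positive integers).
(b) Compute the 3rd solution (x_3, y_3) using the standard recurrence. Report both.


Step 1: Find the fundamental solution (x₁, y₁) of x² - 123y² = 1.
  Expand √123 as a continued fraction. a₀ = ⌊√123⌋ = 11; iterate m_{k+1} = d_k·a_k − m_k, d_{k+1} = (123 − m_{k+1}²)/d_k, a_{k+1} = ⌊(a₀ + m_{k+1})/d_{k+1}⌋ (starting m₀ = 0, d₀ = 1), with convergents p_k = a_k·p_{k-1} + p_{k-2}, q_k = a_k·q_{k-1} + q_{k-2} (p₋₁ = 1, q₋₁ = 0):
  k = 0: a₀ = 11; p₀/q₀ = 11/1; p₀² − 123·q₀² = 121 − 123 = -2.
  k = 1: m = 11, d = 2, a = ⌊(11 + 11)/2⌋ = 11; p/q = (11·11 + 1)/(11·1 + 0) = 122/11; p² − 123·q² = 14884 − 14883 = 1.
  The first convergent with p² − 123·q² = 1 gives the fundamental solution (x₁, y₁) = (122, 11).
Step 2: Apply the recurrence (x_{n+1}, y_{n+1}) = (x₁x_n + 123y₁y_n, x₁y_n + y₁x_n) repeatedly.
  From (x_1, y_1) = (122, 11): x_2 = 122·122 + 123·11·11 = 29767; y_2 = 122·11 + 11·122 = 2684.
  From (x_2, y_2) = (29767, 2684): x_3 = 122·29767 + 123·11·2684 = 7263026; y_3 = 122·2684 + 11·29767 = 654885.
Step 3: Verify x_3² - 123·y_3² = 52751546676676 - 52751546676675 = 1 (should be 1). ✓

(x_1, y_1) = (122, 11); (x_3, y_3) = (7263026, 654885).


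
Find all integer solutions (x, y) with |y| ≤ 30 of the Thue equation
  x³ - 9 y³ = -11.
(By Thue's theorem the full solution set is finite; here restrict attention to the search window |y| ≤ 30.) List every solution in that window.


The equation is x³ - 9y³ = -11. For fixed y, x³ = 9·y³ − 11, so a solution requires the RHS to be a perfect cube.
Strategy: iterate y from -30 to 30, compute RHS = 9·y³ − 11, and check whether it is a (positive or negative) perfect cube.
Check small values of y:
  y = 0: RHS = -11 is not a perfect cube.
  y = 1: RHS = -2 is not a perfect cube.
  y = -1: RHS = -20 is not a perfect cube.
  y = 2: RHS = 61 is not a perfect cube.
  y = -2: RHS = -83 is not a perfect cube.
  y = 3: RHS = 232 is not a perfect cube.
  y = -3: RHS = -254 is not a perfect cube.
Continuing the search up to |y| = 30 finds no solutions either.
No (x, y) in the scanned range satisfies the equation.

No integer solutions with |y| ≤ 30.


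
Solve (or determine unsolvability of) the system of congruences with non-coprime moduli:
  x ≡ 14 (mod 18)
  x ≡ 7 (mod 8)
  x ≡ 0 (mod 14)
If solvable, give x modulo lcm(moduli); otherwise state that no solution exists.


Moduli 18, 8, 14 are not pairwise coprime, so CRT works modulo lcm(m_i) when all pairwise compatibility conditions hold.
Pairwise compatibility: gcd(m_i, m_j) must divide a_i - a_j for every pair.
Merge one congruence at a time:
  Start: x ≡ 14 (mod 18).
  Combine with x ≡ 7 (mod 8): gcd(18, 8) = 2, and 7 - 14 = -7 is NOT divisible by 2.
    ⇒ system is inconsistent (no integer solution).

No solution (the system is inconsistent).


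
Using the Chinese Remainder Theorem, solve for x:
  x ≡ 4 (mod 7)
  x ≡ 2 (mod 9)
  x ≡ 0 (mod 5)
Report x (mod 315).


Moduli 7, 9, 5 are pairwise coprime; by CRT there is a unique solution modulo M = 7 · 9 · 5 = 315.
Solve pairwise, accumulating the modulus:
  Start with x ≡ 4 (mod 7).
  Combine with x ≡ 2 (mod 9): since gcd(7, 9) = 1, we get a unique residue mod 63.
    Write x = 4 + 7·t and substitute into x ≡ 2 (mod 9): 7·t ≡ 2 − 4 = -2 (mod 9).
    Reduce coefficients mod 9: 7·t ≡ 7 (mod 9).
    The inverse of 7 mod 9 is 4 (since 7·4 = 28 = 3·9 + 1), so t ≡ 4·7 = 28 ≡ 1 (mod 9).
    Then x = 4 + 7·1 = 11, valid modulo lcm(7, 9) = 63: x ≡ 11 (mod 63).
  Combine with x ≡ 0 (mod 5): since gcd(63, 5) = 1, we get a unique residue mod 315.
    Write x = 11 + 63·t and substitute into x ≡ 0 (mod 5): 63·t ≡ 0 − 11 = -11 (mod 5).
    Reduce coefficients mod 5: 3·t ≡ 4 (mod 5).
    The inverse of 3 mod 5 is 2 (since 3·2 = 6 = 1·5 + 1), so t ≡ 2·4 = 8 ≡ 3 (mod 5).
    Then x = 11 + 63·3 = 200, valid modulo lcm(63, 5) = 315: x ≡ 200 (mod 315).
Verify: 200 mod 7 = 4 ✓, 200 mod 9 = 2 ✓, 200 mod 5 = 0 ✓.

x ≡ 200 (mod 315).


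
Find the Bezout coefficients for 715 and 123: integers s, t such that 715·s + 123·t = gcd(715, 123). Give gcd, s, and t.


Euclidean algorithm on (715, 123) — divide until remainder is 0:
  715 = 5 · 123 + 100
  123 = 1 · 100 + 23
  100 = 4 · 23 + 8
  23 = 2 · 8 + 7
  8 = 1 · 7 + 1
  7 = 7 · 1 + 0
gcd(715, 123) = 1.
Track Bezout coefficients alongside the remainders: start with r₀ = 715 = a·1 + b·0 (s = 1, t = 0) and r₁ = 123 = a·0 + b·1 (s = 0, t = 1); each new remainder r_{k+1} = r_{k-1} − q_k·r_k inherits s_{k+1} = s_{k-1} − q_k·s_k, t_{k+1} = t_{k-1} − q_k·t_k, so r_k = a·s_k + b·t_k at every step:
  q = 5: r = 100, s = 1 − 5·0 = 1, t = 0 − 5·1 = -5  (check: 715·1 + 123·(-5) = 100)
  q = 1: r = 23, s = 0 − 1·1 = -1, t = 1 − 1·(-5) = 6  (check: 715·(-1) + 123·6 = 23)
  q = 4: r = 8, s = 1 − 4·(-1) = 5, t = -5 − 4·6 = -29  (check: 715·5 + 123·(-29) = 8)
  q = 2: r = 7, s = -1 − 2·5 = -11, t = 6 − 2·(-29) = 64  (check: 715·(-11) + 123·64 = 7)
  q = 1: r = 1, s = 5 − 1·(-11) = 16, t = -29 − 1·64 = -93  (check: 715·16 + 123·(-93) = 1)
The row with r = 1 (the gcd) gives the Bezout coefficients s = 16, t = -93.
Result: 715 · (16) + 123 · (-93) = 1.

gcd(715, 123) = 1; s = 16, t = -93 (check: 715·16 + 123·(-93) = 1).


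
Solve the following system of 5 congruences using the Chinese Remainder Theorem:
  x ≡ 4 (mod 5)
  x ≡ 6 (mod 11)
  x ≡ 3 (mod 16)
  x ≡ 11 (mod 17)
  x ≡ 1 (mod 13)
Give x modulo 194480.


Product of moduli M = 5 · 11 · 16 · 17 · 13 = 194480.
Merge one congruence at a time:
  Start: x ≡ 4 (mod 5).
  Combine with x ≡ 6 (mod 11); new modulus lcm = 55.
    Write x = 4 + 5·t and substitute into x ≡ 6 (mod 11): 5·t ≡ 6 − 4 = 2 (mod 11).
    The inverse of 5 mod 11 is 9 (since 5·9 = 45 = 4·11 + 1), so t ≡ 9·2 = 18 ≡ 7 (mod 11).
    Then x = 4 + 5·7 = 39, valid modulo lcm(5, 11) = 55: x ≡ 39 (mod 55).
  Combine with x ≡ 3 (mod 16); new modulus lcm = 880.
    Write x = 39 + 55·t and substitute into x ≡ 3 (mod 16): 55·t ≡ 3 − 39 = -36 (mod 16).
    Reduce coefficients mod 16: 7·t ≡ 12 (mod 16).
    The inverse of 7 mod 16 is 7 (since 7·7 = 49 = 3·16 + 1), so t ≡ 7·12 = 84 ≡ 4 (mod 16).
    Then x = 39 + 55·4 = 259, valid modulo lcm(55, 16) = 880: x ≡ 259 (mod 880).
  Combine with x ≡ 11 (mod 17); new modulus lcm = 14960.
    Write x = 259 + 880·t and substitute into x ≡ 11 (mod 17): 880·t ≡ 11 − 259 = -248 (mod 17).
    Reduce coefficients mod 17: 13·t ≡ 7 (mod 17).
    The inverse of 13 mod 17 is 4 (since 13·4 = 52 = 3·17 + 1), so t ≡ 4·7 = 28 ≡ 11 (mod 17).
    Then x = 259 + 880·11 = 9939, valid modulo lcm(880, 17) = 14960: x ≡ 9939 (mod 14960).
  Combine with x ≡ 1 (mod 13); new modulus lcm = 194480.
    Write x = 9939 + 14960·t and substitute into x ≡ 1 (mod 13): 14960·t ≡ 1 − 9939 = -9938 (mod 13).
    Reduce coefficients mod 13: 10·t ≡ 7 (mod 13).
    The inverse of 10 mod 13 is 4 (since 10·4 = 40 = 3·13 + 1), so t ≡ 4·7 = 28 ≡ 2 (mod 13).
    Then x = 9939 + 14960·2 = 39859, valid modulo lcm(14960, 13) = 194480: x ≡ 39859 (mod 194480).
Verify against each original: 39859 mod 5 = 4, 39859 mod 11 = 6, 39859 mod 16 = 3, 39859 mod 17 = 11, 39859 mod 13 = 1.

x ≡ 39859 (mod 194480).


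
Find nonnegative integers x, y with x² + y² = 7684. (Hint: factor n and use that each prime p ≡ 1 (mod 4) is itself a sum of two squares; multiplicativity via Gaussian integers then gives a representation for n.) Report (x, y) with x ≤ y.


Step 1: Factor n = 7684 = 2^2 · 17 · 113.
Step 2: Check the mod-4 condition on each prime factor: 2 = 2 (special); 17 ≡ 1 (mod 4), exponent 1; 113 ≡ 1 (mod 4), exponent 1.
All primes ≡ 3 (mod 4) appear to even exponent (or don't appear), so by the two-squares theorem n IS expressible as a sum of two squares.
Step 3: Build a representation. Group n = k² · m with k = 2 and m = 17 · 113 = 1921 (a product of primes ≡ 1 (mod 4)); a representation of m scales to one of n via (k·x)² + (k·y)² = k²(x² + y²). Each prime p ≡ 1 (mod 4) is itself a sum of two squares; find a² by testing p − a² for a perfect square:
  17: 17 − 1² = 16 = 4² ⇒ 17 = 1² + 4².
  113: 113 − 1² = 112, 113 − 2² = 109, 113 − 3² = 104, 113 − 4² = 97, 113 − 5² = 88, 113 − 6² = 77, 113 − 7² = 64 = 8² ⇒ 113 = 7² + 8².
  Combine using the Brahmagupta–Fibonacci identity (a² + b²)(c² + d²) = (ac − bd)² + (ad + bc)² = (ac + bd)² + (ad − bc)²:
  17 · 113 = 1921: from (1² + 4²)(7² + 8²), take (1·7 − 4·8, 1·8 + 4·7) = (7 − 32, 8 + 28) = (-25, 36); dropping signs (only squares matter) gives (25, 36); check 25² + 36² = 625 + 1296 = 1921 ✓.
  Scale by k = 2: (2·25, 2·36) = (50, 72).
Step 4: Order so x ≤ y and verify: 50² + 72² = 2500 + 5184 = 7684 = n. ✓

n = 7684 = 50² + 72² (one valid representation with x ≤ y).


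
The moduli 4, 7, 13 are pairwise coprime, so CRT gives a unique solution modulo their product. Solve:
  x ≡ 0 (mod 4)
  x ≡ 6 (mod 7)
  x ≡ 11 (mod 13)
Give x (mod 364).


Moduli 4, 7, 13 are pairwise coprime; by CRT there is a unique solution modulo M = 4 · 7 · 13 = 364.
Solve pairwise, accumulating the modulus:
  Start with x ≡ 0 (mod 4).
  Combine with x ≡ 6 (mod 7): since gcd(4, 7) = 1, we get a unique residue mod 28.
    Write x = 0 + 4·t and substitute into x ≡ 6 (mod 7): 4·t ≡ 6 − 0 = 6 (mod 7).
    The inverse of 4 mod 7 is 2 (since 4·2 = 8 = 1·7 + 1), so t ≡ 2·6 = 12 ≡ 5 (mod 7).
    Then x = 0 + 4·5 = 20, valid modulo lcm(4, 7) = 28: x ≡ 20 (mod 28).
  Combine with x ≡ 11 (mod 13): since gcd(28, 13) = 1, we get a unique residue mod 364.
    Write x = 20 + 28·t and substitute into x ≡ 11 (mod 13): 28·t ≡ 11 − 20 = -9 (mod 13).
    Reduce coefficients mod 13: 2·t ≡ 4 (mod 13).
    The inverse of 2 mod 13 is 7 (since 2·7 = 14 = 1·13 + 1), so t ≡ 7·4 = 28 ≡ 2 (mod 13).
    Then x = 20 + 28·2 = 76, valid modulo lcm(28, 13) = 364: x ≡ 76 (mod 364).
Verify: 76 mod 4 = 0 ✓, 76 mod 7 = 6 ✓, 76 mod 13 = 11 ✓.

x ≡ 76 (mod 364).


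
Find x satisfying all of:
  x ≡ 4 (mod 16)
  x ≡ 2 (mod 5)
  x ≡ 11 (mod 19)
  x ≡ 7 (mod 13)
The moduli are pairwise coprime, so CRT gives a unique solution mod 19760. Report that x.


Product of moduli M = 16 · 5 · 19 · 13 = 19760.
Merge one congruence at a time:
  Start: x ≡ 4 (mod 16).
  Combine with x ≡ 2 (mod 5); new modulus lcm = 80.
    Write x = 4 + 16·t and substitute into x ≡ 2 (mod 5): 16·t ≡ 2 − 4 = -2 (mod 5).
    Reduce coefficients mod 5: 1·t ≡ 3 (mod 5).
    So t ≡ 3 (mod 5).
    Then x = 4 + 16·3 = 52, valid modulo lcm(16, 5) = 80: x ≡ 52 (mod 80).
  Combine with x ≡ 11 (mod 19); new modulus lcm = 1520.
    Write x = 52 + 80·t and substitute into x ≡ 11 (mod 19): 80·t ≡ 11 − 52 = -41 (mod 19).
    Reduce coefficients mod 19: 4·t ≡ 16 (mod 19).
    The inverse of 4 mod 19 is 5 (since 4·5 = 20 = 1·19 + 1), so t ≡ 5·16 = 80 ≡ 4 (mod 19).
    Then x = 52 + 80·4 = 372, valid modulo lcm(80, 19) = 1520: x ≡ 372 (mod 1520).
  Combine with x ≡ 7 (mod 13); new modulus lcm = 19760.
    Write x = 372 + 1520·t and substitute into x ≡ 7 (mod 13): 1520·t ≡ 7 − 372 = -365 (mod 13).
    Reduce coefficients mod 13: 12·t ≡ 12 (mod 13).
    The inverse of 12 mod 13 is 12 (since 12·12 = 144 = 11·13 + 1), so t ≡ 12·12 = 144 ≡ 1 (mod 13).
    Then x = 372 + 1520·1 = 1892, valid modulo lcm(1520, 13) = 19760: x ≡ 1892 (mod 19760).
Verify against each original: 1892 mod 16 = 4, 1892 mod 5 = 2, 1892 mod 19 = 11, 1892 mod 13 = 7.

x ≡ 1892 (mod 19760).


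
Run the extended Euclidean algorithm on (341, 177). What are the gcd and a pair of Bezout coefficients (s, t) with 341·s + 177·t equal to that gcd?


Euclidean algorithm on (341, 177) — divide until remainder is 0:
  341 = 1 · 177 + 164
  177 = 1 · 164 + 13
  164 = 12 · 13 + 8
  13 = 1 · 8 + 5
  8 = 1 · 5 + 3
  5 = 1 · 3 + 2
  3 = 1 · 2 + 1
  2 = 2 · 1 + 0
gcd(341, 177) = 1.
Track Bezout coefficients alongside the remainders: start with r₀ = 341 = a·1 + b·0 (s = 1, t = 0) and r₁ = 177 = a·0 + b·1 (s = 0, t = 1); each new remainder r_{k+1} = r_{k-1} − q_k·r_k inherits s_{k+1} = s_{k-1} − q_k·s_k, t_{k+1} = t_{k-1} − q_k·t_k, so r_k = a·s_k + b·t_k at every step:
  q = 1: r = 164, s = 1 − 1·0 = 1, t = 0 − 1·1 = -1  (check: 341·1 + 177·(-1) = 164)
  q = 1: r = 13, s = 0 − 1·1 = -1, t = 1 − 1·(-1) = 2  (check: 341·(-1) + 177·2 = 13)
  q = 12: r = 8, s = 1 − 12·(-1) = 13, t = -1 − 12·2 = -25  (check: 341·13 + 177·(-25) = 8)
  q = 1: r = 5, s = -1 − 1·13 = -14, t = 2 − 1·(-25) = 27  (check: 341·(-14) + 177·27 = 5)
  q = 1: r = 3, s = 13 − 1·(-14) = 27, t = -25 − 1·27 = -52  (check: 341·27 + 177·(-52) = 3)
  q = 1: r = 2, s = -14 − 1·27 = -41, t = 27 − 1·(-52) = 79  (check: 341·(-41) + 177·79 = 2)
  q = 1: r = 1, s = 27 − 1·(-41) = 68, t = -52 − 1·79 = -131  (check: 341·68 + 177·(-131) = 1)
The row with r = 1 (the gcd) gives the Bezout coefficients s = 68, t = -131.
Result: 341 · (68) + 177 · (-131) = 1.

gcd(341, 177) = 1; s = 68, t = -131 (check: 341·68 + 177·(-131) = 1).


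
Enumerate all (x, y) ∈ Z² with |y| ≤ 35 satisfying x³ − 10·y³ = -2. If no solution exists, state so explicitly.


The equation is x³ - 10y³ = -2. For fixed y, x³ = 10·y³ − 2, so a solution requires the RHS to be a perfect cube.
Strategy: iterate y from -35 to 35, compute RHS = 10·y³ − 2, and check whether it is a (positive or negative) perfect cube.
Check small values of y:
  y = 0: RHS = -2 is not a perfect cube.
  y = 1: RHS = 8 = (2)³ ⇒ x = 2 works.
  y = -1: RHS = -12 is not a perfect cube.
  y = 2: RHS = 78 is not a perfect cube.
  y = -2: RHS = -82 is not a perfect cube.
  y = 3: RHS = 268 is not a perfect cube.
  y = -3: RHS = -272 is not a perfect cube.
Continuing the search up to |y| = 35 finds no further solutions beyond those listed.
Collected solutions: (2, 1).

Solutions (with |y| ≤ 35): (2, 1).


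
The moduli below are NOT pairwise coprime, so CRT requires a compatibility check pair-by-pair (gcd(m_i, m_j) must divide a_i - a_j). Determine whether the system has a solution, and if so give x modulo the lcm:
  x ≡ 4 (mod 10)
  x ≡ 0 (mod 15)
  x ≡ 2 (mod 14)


Moduli 10, 15, 14 are not pairwise coprime, so CRT works modulo lcm(m_i) when all pairwise compatibility conditions hold.
Pairwise compatibility: gcd(m_i, m_j) must divide a_i - a_j for every pair.
Merge one congruence at a time:
  Start: x ≡ 4 (mod 10).
  Combine with x ≡ 0 (mod 15): gcd(10, 15) = 5, and 0 - 4 = -4 is NOT divisible by 5.
    ⇒ system is inconsistent (no integer solution).

No solution (the system is inconsistent).


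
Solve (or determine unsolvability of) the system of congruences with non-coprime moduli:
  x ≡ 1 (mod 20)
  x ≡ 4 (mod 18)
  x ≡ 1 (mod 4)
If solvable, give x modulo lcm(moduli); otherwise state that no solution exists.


Moduli 20, 18, 4 are not pairwise coprime, so CRT works modulo lcm(m_i) when all pairwise compatibility conditions hold.
Pairwise compatibility: gcd(m_i, m_j) must divide a_i - a_j for every pair.
Merge one congruence at a time:
  Start: x ≡ 1 (mod 20).
  Combine with x ≡ 4 (mod 18): gcd(20, 18) = 2, and 4 - 1 = 3 is NOT divisible by 2.
    ⇒ system is inconsistent (no integer solution).

No solution (the system is inconsistent).


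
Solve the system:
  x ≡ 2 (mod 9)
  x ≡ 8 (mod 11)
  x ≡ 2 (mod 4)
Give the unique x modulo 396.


Moduli 9, 11, 4 are pairwise coprime; by CRT there is a unique solution modulo M = 9 · 11 · 4 = 396.
Solve pairwise, accumulating the modulus:
  Start with x ≡ 2 (mod 9).
  Combine with x ≡ 8 (mod 11): since gcd(9, 11) = 1, we get a unique residue mod 99.
    Write x = 2 + 9·t and substitute into x ≡ 8 (mod 11): 9·t ≡ 8 − 2 = 6 (mod 11).
    The inverse of 9 mod 11 is 5 (since 9·5 = 45 = 4·11 + 1), so t ≡ 5·6 = 30 ≡ 8 (mod 11).
    Then x = 2 + 9·8 = 74, valid modulo lcm(9, 11) = 99: x ≡ 74 (mod 99).
  Combine with x ≡ 2 (mod 4): since gcd(99, 4) = 1, we get a unique residue mod 396.
    Write x = 74 + 99·t and substitute into x ≡ 2 (mod 4): 99·t ≡ 2 − 74 = -72 (mod 4).
    Reduce coefficients mod 4: 3·t ≡ 0 (mod 4).
    The inverse of 3 mod 4 is 3 (since 3·3 = 9 = 2·4 + 1), so t ≡ 3·0 = 0 ≡ 0 (mod 4).
    Then x = 74 + 99·0 = 74, valid modulo lcm(99, 4) = 396: x ≡ 74 (mod 396).
Verify: 74 mod 9 = 2 ✓, 74 mod 11 = 8 ✓, 74 mod 4 = 2 ✓.

x ≡ 74 (mod 396).


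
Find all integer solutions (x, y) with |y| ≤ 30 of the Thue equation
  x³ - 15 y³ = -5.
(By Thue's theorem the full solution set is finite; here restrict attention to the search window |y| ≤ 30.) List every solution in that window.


The equation is x³ - 15y³ = -5. For fixed y, x³ = 15·y³ − 5, so a solution requires the RHS to be a perfect cube.
Strategy: iterate y from -30 to 30, compute RHS = 15·y³ − 5, and check whether it is a (positive or negative) perfect cube.
Check small values of y:
  y = 0: RHS = -5 is not a perfect cube.
  y = 1: RHS = 10 is not a perfect cube.
  y = -1: RHS = -20 is not a perfect cube.
  y = 2: RHS = 115 is not a perfect cube.
  y = -2: RHS = -125 = (-5)³ ⇒ x = -5 works.
  y = 3: RHS = 400 is not a perfect cube.
  y = -3: RHS = -410 is not a perfect cube.
Continuing the search up to |y| = 30 finds no further solutions beyond those listed.
Collected solutions: (-5, -2).

Solutions (with |y| ≤ 30): (-5, -2).


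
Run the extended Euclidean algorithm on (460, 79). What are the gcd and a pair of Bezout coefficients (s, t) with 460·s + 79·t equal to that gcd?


Euclidean algorithm on (460, 79) — divide until remainder is 0:
  460 = 5 · 79 + 65
  79 = 1 · 65 + 14
  65 = 4 · 14 + 9
  14 = 1 · 9 + 5
  9 = 1 · 5 + 4
  5 = 1 · 4 + 1
  4 = 4 · 1 + 0
gcd(460, 79) = 1.
Track Bezout coefficients alongside the remainders: start with r₀ = 460 = a·1 + b·0 (s = 1, t = 0) and r₁ = 79 = a·0 + b·1 (s = 0, t = 1); each new remainder r_{k+1} = r_{k-1} − q_k·r_k inherits s_{k+1} = s_{k-1} − q_k·s_k, t_{k+1} = t_{k-1} − q_k·t_k, so r_k = a·s_k + b·t_k at every step:
  q = 5: r = 65, s = 1 − 5·0 = 1, t = 0 − 5·1 = -5  (check: 460·1 + 79·(-5) = 65)
  q = 1: r = 14, s = 0 − 1·1 = -1, t = 1 − 1·(-5) = 6  (check: 460·(-1) + 79·6 = 14)
  q = 4: r = 9, s = 1 − 4·(-1) = 5, t = -5 − 4·6 = -29  (check: 460·5 + 79·(-29) = 9)
  q = 1: r = 5, s = -1 − 1·5 = -6, t = 6 − 1·(-29) = 35  (check: 460·(-6) + 79·35 = 5)
  q = 1: r = 4, s = 5 − 1·(-6) = 11, t = -29 − 1·35 = -64  (check: 460·11 + 79·(-64) = 4)
  q = 1: r = 1, s = -6 − 1·11 = -17, t = 35 − 1·(-64) = 99  (check: 460·(-17) + 79·99 = 1)
The row with r = 1 (the gcd) gives the Bezout coefficients s = -17, t = 99.
Result: 460 · (-17) + 79 · (99) = 1.

gcd(460, 79) = 1; s = -17, t = 99 (check: 460·(-17) + 79·99 = 1).


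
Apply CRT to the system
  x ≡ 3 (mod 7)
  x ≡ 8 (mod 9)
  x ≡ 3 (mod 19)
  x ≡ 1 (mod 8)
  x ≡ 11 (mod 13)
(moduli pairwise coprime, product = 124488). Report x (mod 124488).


Product of moduli M = 7 · 9 · 19 · 8 · 13 = 124488.
Merge one congruence at a time:
  Start: x ≡ 3 (mod 7).
  Combine with x ≡ 8 (mod 9); new modulus lcm = 63.
    Write x = 3 + 7·t and substitute into x ≡ 8 (mod 9): 7·t ≡ 8 − 3 = 5 (mod 9).
    The inverse of 7 mod 9 is 4 (since 7·4 = 28 = 3·9 + 1), so t ≡ 4·5 = 20 ≡ 2 (mod 9).
    Then x = 3 + 7·2 = 17, valid modulo lcm(7, 9) = 63: x ≡ 17 (mod 63).
  Combine with x ≡ 3 (mod 19); new modulus lcm = 1197.
    Write x = 17 + 63·t and substitute into x ≡ 3 (mod 19): 63·t ≡ 3 − 17 = -14 (mod 19).
    Reduce coefficients mod 19: 6·t ≡ 5 (mod 19).
    The inverse of 6 mod 19 is 16 (since 6·16 = 96 = 5·19 + 1), so t ≡ 16·5 = 80 ≡ 4 (mod 19).
    Then x = 17 + 63·4 = 269, valid modulo lcm(63, 19) = 1197: x ≡ 269 (mod 1197).
  Combine with x ≡ 1 (mod 8); new modulus lcm = 9576.
    Write x = 269 + 1197·t and substitute into x ≡ 1 (mod 8): 1197·t ≡ 1 − 269 = -268 (mod 8).
    Reduce coefficients mod 8: 5·t ≡ 4 (mod 8).
    The inverse of 5 mod 8 is 5 (since 5·5 = 25 = 3·8 + 1), so t ≡ 5·4 = 20 ≡ 4 (mod 8).
    Then x = 269 + 1197·4 = 5057, valid modulo lcm(1197, 8) = 9576: x ≡ 5057 (mod 9576).
  Combine with x ≡ 11 (mod 13); new modulus lcm = 124488.
    Write x = 5057 + 9576·t and substitute into x ≡ 11 (mod 13): 9576·t ≡ 11 − 5057 = -5046 (mod 13).
    Reduce coefficients mod 13: 8·t ≡ 11 (mod 13).
    The inverse of 8 mod 13 is 5 (since 8·5 = 40 = 3·13 + 1), so t ≡ 5·11 = 55 ≡ 3 (mod 13).
    Then x = 5057 + 9576·3 = 33785, valid modulo lcm(9576, 13) = 124488: x ≡ 33785 (mod 124488).
Verify against each original: 33785 mod 7 = 3, 33785 mod 9 = 8, 33785 mod 19 = 3, 33785 mod 8 = 1, 33785 mod 13 = 11.

x ≡ 33785 (mod 124488).
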